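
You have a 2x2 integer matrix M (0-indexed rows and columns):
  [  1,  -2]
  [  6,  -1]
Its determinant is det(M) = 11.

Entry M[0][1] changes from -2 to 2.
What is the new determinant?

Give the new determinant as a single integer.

Answer: -13

Derivation:
det is linear in row 0: changing M[0][1] by delta changes det by delta * cofactor(0,1).
Cofactor C_01 = (-1)^(0+1) * minor(0,1) = -6
Entry delta = 2 - -2 = 4
Det delta = 4 * -6 = -24
New det = 11 + -24 = -13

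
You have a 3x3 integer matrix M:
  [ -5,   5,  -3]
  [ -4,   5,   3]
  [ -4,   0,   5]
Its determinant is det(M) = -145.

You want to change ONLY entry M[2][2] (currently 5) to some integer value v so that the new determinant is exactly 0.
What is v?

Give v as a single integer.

Answer: -24

Derivation:
det is linear in entry M[2][2]: det = old_det + (v - 5) * C_22
Cofactor C_22 = -5
Want det = 0: -145 + (v - 5) * -5 = 0
  (v - 5) = 145 / -5 = -29
  v = 5 + (-29) = -24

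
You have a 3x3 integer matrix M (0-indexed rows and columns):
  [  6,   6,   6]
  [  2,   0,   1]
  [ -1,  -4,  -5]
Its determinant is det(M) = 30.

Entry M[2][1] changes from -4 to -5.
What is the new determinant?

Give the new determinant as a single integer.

det is linear in row 2: changing M[2][1] by delta changes det by delta * cofactor(2,1).
Cofactor C_21 = (-1)^(2+1) * minor(2,1) = 6
Entry delta = -5 - -4 = -1
Det delta = -1 * 6 = -6
New det = 30 + -6 = 24

Answer: 24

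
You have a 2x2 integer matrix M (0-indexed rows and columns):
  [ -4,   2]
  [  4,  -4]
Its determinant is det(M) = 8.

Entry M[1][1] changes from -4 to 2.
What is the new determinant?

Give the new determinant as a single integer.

Answer: -16

Derivation:
det is linear in row 1: changing M[1][1] by delta changes det by delta * cofactor(1,1).
Cofactor C_11 = (-1)^(1+1) * minor(1,1) = -4
Entry delta = 2 - -4 = 6
Det delta = 6 * -4 = -24
New det = 8 + -24 = -16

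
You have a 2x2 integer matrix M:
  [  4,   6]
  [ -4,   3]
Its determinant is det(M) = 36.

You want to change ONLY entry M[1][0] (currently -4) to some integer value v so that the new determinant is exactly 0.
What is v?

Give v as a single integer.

Answer: 2

Derivation:
det is linear in entry M[1][0]: det = old_det + (v - -4) * C_10
Cofactor C_10 = -6
Want det = 0: 36 + (v - -4) * -6 = 0
  (v - -4) = -36 / -6 = 6
  v = -4 + (6) = 2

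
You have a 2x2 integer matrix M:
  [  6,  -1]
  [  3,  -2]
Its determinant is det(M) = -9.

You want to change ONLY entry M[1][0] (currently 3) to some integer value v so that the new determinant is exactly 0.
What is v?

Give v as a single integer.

Answer: 12

Derivation:
det is linear in entry M[1][0]: det = old_det + (v - 3) * C_10
Cofactor C_10 = 1
Want det = 0: -9 + (v - 3) * 1 = 0
  (v - 3) = 9 / 1 = 9
  v = 3 + (9) = 12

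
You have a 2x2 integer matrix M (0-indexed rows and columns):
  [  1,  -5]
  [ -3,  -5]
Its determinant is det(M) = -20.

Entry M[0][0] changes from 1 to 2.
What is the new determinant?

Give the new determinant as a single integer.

Answer: -25

Derivation:
det is linear in row 0: changing M[0][0] by delta changes det by delta * cofactor(0,0).
Cofactor C_00 = (-1)^(0+0) * minor(0,0) = -5
Entry delta = 2 - 1 = 1
Det delta = 1 * -5 = -5
New det = -20 + -5 = -25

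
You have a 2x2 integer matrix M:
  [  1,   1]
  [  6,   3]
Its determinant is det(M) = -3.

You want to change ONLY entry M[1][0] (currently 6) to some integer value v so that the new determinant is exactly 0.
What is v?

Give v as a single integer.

det is linear in entry M[1][0]: det = old_det + (v - 6) * C_10
Cofactor C_10 = -1
Want det = 0: -3 + (v - 6) * -1 = 0
  (v - 6) = 3 / -1 = -3
  v = 6 + (-3) = 3

Answer: 3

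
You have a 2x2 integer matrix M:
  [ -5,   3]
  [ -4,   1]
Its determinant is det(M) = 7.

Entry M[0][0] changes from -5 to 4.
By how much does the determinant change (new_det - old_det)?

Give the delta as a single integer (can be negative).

Cofactor C_00 = 1
Entry delta = 4 - -5 = 9
Det delta = entry_delta * cofactor = 9 * 1 = 9

Answer: 9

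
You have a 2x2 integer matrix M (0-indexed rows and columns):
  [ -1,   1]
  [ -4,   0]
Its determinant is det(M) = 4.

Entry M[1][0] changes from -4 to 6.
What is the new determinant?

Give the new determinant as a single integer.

Answer: -6

Derivation:
det is linear in row 1: changing M[1][0] by delta changes det by delta * cofactor(1,0).
Cofactor C_10 = (-1)^(1+0) * minor(1,0) = -1
Entry delta = 6 - -4 = 10
Det delta = 10 * -1 = -10
New det = 4 + -10 = -6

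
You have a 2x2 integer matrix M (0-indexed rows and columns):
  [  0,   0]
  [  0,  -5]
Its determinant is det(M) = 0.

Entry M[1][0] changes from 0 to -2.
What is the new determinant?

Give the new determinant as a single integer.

det is linear in row 1: changing M[1][0] by delta changes det by delta * cofactor(1,0).
Cofactor C_10 = (-1)^(1+0) * minor(1,0) = 0
Entry delta = -2 - 0 = -2
Det delta = -2 * 0 = 0
New det = 0 + 0 = 0

Answer: 0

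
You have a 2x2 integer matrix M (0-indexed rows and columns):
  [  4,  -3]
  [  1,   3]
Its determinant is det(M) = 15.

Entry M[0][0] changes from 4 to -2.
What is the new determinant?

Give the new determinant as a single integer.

Answer: -3

Derivation:
det is linear in row 0: changing M[0][0] by delta changes det by delta * cofactor(0,0).
Cofactor C_00 = (-1)^(0+0) * minor(0,0) = 3
Entry delta = -2 - 4 = -6
Det delta = -6 * 3 = -18
New det = 15 + -18 = -3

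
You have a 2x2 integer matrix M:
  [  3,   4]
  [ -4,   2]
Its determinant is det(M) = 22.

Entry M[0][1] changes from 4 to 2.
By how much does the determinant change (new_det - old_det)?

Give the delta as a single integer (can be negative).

Answer: -8

Derivation:
Cofactor C_01 = 4
Entry delta = 2 - 4 = -2
Det delta = entry_delta * cofactor = -2 * 4 = -8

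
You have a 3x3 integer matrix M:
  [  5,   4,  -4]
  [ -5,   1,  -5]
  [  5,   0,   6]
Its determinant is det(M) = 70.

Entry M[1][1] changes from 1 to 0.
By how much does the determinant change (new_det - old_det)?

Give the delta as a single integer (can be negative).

Answer: -50

Derivation:
Cofactor C_11 = 50
Entry delta = 0 - 1 = -1
Det delta = entry_delta * cofactor = -1 * 50 = -50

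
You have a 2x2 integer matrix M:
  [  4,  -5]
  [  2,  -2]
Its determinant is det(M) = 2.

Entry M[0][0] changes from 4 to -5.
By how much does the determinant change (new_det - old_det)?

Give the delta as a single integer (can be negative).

Cofactor C_00 = -2
Entry delta = -5 - 4 = -9
Det delta = entry_delta * cofactor = -9 * -2 = 18

Answer: 18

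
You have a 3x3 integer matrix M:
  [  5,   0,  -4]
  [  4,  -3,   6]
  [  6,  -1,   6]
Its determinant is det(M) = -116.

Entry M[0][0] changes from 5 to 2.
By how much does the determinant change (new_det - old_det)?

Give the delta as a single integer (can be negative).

Cofactor C_00 = -12
Entry delta = 2 - 5 = -3
Det delta = entry_delta * cofactor = -3 * -12 = 36

Answer: 36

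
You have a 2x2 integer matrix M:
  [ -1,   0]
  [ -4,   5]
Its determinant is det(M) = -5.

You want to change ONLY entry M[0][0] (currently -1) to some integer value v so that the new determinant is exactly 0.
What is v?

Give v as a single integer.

Answer: 0

Derivation:
det is linear in entry M[0][0]: det = old_det + (v - -1) * C_00
Cofactor C_00 = 5
Want det = 0: -5 + (v - -1) * 5 = 0
  (v - -1) = 5 / 5 = 1
  v = -1 + (1) = 0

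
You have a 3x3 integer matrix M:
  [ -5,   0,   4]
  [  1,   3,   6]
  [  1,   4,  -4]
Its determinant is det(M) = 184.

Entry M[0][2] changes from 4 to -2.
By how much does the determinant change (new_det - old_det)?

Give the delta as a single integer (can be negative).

Answer: -6

Derivation:
Cofactor C_02 = 1
Entry delta = -2 - 4 = -6
Det delta = entry_delta * cofactor = -6 * 1 = -6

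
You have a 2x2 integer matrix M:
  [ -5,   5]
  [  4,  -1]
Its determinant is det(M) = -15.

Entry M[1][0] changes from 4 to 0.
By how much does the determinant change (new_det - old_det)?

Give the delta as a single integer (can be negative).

Cofactor C_10 = -5
Entry delta = 0 - 4 = -4
Det delta = entry_delta * cofactor = -4 * -5 = 20

Answer: 20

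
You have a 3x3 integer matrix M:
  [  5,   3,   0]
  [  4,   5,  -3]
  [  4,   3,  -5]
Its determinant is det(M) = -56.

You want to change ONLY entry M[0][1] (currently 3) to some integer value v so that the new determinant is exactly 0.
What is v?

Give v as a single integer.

Answer: 10

Derivation:
det is linear in entry M[0][1]: det = old_det + (v - 3) * C_01
Cofactor C_01 = 8
Want det = 0: -56 + (v - 3) * 8 = 0
  (v - 3) = 56 / 8 = 7
  v = 3 + (7) = 10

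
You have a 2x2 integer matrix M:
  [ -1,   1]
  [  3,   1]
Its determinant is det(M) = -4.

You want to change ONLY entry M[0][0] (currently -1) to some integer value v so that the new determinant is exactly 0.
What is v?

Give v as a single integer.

det is linear in entry M[0][0]: det = old_det + (v - -1) * C_00
Cofactor C_00 = 1
Want det = 0: -4 + (v - -1) * 1 = 0
  (v - -1) = 4 / 1 = 4
  v = -1 + (4) = 3

Answer: 3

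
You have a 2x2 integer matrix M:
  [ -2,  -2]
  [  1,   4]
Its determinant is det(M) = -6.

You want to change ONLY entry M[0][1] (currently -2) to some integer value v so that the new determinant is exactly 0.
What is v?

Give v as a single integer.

Answer: -8

Derivation:
det is linear in entry M[0][1]: det = old_det + (v - -2) * C_01
Cofactor C_01 = -1
Want det = 0: -6 + (v - -2) * -1 = 0
  (v - -2) = 6 / -1 = -6
  v = -2 + (-6) = -8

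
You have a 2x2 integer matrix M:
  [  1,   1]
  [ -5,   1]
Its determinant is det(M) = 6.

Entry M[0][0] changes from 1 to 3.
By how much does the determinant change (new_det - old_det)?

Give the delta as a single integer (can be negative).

Answer: 2

Derivation:
Cofactor C_00 = 1
Entry delta = 3 - 1 = 2
Det delta = entry_delta * cofactor = 2 * 1 = 2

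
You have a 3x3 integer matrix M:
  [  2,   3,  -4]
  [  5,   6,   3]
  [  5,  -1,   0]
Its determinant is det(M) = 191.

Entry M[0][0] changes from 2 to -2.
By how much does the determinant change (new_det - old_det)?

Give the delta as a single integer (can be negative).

Answer: -12

Derivation:
Cofactor C_00 = 3
Entry delta = -2 - 2 = -4
Det delta = entry_delta * cofactor = -4 * 3 = -12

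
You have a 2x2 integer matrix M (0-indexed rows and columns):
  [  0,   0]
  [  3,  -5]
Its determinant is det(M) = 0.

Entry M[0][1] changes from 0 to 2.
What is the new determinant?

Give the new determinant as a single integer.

Answer: -6

Derivation:
det is linear in row 0: changing M[0][1] by delta changes det by delta * cofactor(0,1).
Cofactor C_01 = (-1)^(0+1) * minor(0,1) = -3
Entry delta = 2 - 0 = 2
Det delta = 2 * -3 = -6
New det = 0 + -6 = -6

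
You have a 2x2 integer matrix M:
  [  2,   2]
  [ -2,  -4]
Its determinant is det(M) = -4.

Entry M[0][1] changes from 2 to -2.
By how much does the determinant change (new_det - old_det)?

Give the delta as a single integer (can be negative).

Answer: -8

Derivation:
Cofactor C_01 = 2
Entry delta = -2 - 2 = -4
Det delta = entry_delta * cofactor = -4 * 2 = -8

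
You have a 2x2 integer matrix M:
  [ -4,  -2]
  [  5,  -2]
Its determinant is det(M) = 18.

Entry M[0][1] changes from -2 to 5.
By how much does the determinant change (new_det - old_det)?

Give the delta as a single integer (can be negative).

Cofactor C_01 = -5
Entry delta = 5 - -2 = 7
Det delta = entry_delta * cofactor = 7 * -5 = -35

Answer: -35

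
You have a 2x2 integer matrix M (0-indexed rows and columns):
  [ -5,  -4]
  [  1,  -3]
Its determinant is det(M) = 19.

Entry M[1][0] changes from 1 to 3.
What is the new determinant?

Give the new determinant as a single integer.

Answer: 27

Derivation:
det is linear in row 1: changing M[1][0] by delta changes det by delta * cofactor(1,0).
Cofactor C_10 = (-1)^(1+0) * minor(1,0) = 4
Entry delta = 3 - 1 = 2
Det delta = 2 * 4 = 8
New det = 19 + 8 = 27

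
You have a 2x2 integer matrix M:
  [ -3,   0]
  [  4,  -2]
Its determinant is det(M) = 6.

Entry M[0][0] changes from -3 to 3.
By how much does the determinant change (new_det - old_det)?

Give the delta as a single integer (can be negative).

Answer: -12

Derivation:
Cofactor C_00 = -2
Entry delta = 3 - -3 = 6
Det delta = entry_delta * cofactor = 6 * -2 = -12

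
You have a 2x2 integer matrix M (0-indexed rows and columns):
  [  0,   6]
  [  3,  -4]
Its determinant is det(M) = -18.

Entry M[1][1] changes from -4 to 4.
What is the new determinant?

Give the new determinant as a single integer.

Answer: -18

Derivation:
det is linear in row 1: changing M[1][1] by delta changes det by delta * cofactor(1,1).
Cofactor C_11 = (-1)^(1+1) * minor(1,1) = 0
Entry delta = 4 - -4 = 8
Det delta = 8 * 0 = 0
New det = -18 + 0 = -18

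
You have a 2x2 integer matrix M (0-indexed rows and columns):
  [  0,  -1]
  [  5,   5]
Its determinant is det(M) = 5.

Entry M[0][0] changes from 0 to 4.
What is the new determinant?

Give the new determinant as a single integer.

Answer: 25

Derivation:
det is linear in row 0: changing M[0][0] by delta changes det by delta * cofactor(0,0).
Cofactor C_00 = (-1)^(0+0) * minor(0,0) = 5
Entry delta = 4 - 0 = 4
Det delta = 4 * 5 = 20
New det = 5 + 20 = 25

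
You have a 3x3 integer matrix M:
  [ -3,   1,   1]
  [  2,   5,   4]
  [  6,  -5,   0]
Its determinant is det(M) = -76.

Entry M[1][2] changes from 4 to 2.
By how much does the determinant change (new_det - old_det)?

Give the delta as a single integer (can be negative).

Cofactor C_12 = -9
Entry delta = 2 - 4 = -2
Det delta = entry_delta * cofactor = -2 * -9 = 18

Answer: 18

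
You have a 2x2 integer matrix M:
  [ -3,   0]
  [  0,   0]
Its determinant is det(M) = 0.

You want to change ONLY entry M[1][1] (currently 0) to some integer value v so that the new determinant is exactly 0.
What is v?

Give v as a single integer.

det is linear in entry M[1][1]: det = old_det + (v - 0) * C_11
Cofactor C_11 = -3
Want det = 0: 0 + (v - 0) * -3 = 0
  (v - 0) = 0 / -3 = 0
  v = 0 + (0) = 0

Answer: 0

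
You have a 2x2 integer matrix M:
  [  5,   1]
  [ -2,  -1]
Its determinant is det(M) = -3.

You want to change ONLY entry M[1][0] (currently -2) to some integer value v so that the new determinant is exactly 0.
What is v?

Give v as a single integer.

det is linear in entry M[1][0]: det = old_det + (v - -2) * C_10
Cofactor C_10 = -1
Want det = 0: -3 + (v - -2) * -1 = 0
  (v - -2) = 3 / -1 = -3
  v = -2 + (-3) = -5

Answer: -5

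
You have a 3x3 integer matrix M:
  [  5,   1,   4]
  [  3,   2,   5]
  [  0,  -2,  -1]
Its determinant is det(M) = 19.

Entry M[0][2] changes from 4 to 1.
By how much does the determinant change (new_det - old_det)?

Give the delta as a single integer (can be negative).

Answer: 18

Derivation:
Cofactor C_02 = -6
Entry delta = 1 - 4 = -3
Det delta = entry_delta * cofactor = -3 * -6 = 18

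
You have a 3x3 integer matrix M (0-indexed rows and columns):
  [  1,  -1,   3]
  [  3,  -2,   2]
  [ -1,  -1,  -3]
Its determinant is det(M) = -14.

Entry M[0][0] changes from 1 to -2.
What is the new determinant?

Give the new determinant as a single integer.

Answer: -38

Derivation:
det is linear in row 0: changing M[0][0] by delta changes det by delta * cofactor(0,0).
Cofactor C_00 = (-1)^(0+0) * minor(0,0) = 8
Entry delta = -2 - 1 = -3
Det delta = -3 * 8 = -24
New det = -14 + -24 = -38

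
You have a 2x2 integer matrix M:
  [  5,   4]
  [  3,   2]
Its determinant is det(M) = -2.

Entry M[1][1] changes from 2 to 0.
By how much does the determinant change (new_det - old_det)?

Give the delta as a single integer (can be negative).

Answer: -10

Derivation:
Cofactor C_11 = 5
Entry delta = 0 - 2 = -2
Det delta = entry_delta * cofactor = -2 * 5 = -10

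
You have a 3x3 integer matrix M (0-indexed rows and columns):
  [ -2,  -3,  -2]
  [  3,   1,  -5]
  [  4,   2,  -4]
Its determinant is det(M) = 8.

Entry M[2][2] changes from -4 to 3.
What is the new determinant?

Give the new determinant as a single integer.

det is linear in row 2: changing M[2][2] by delta changes det by delta * cofactor(2,2).
Cofactor C_22 = (-1)^(2+2) * minor(2,2) = 7
Entry delta = 3 - -4 = 7
Det delta = 7 * 7 = 49
New det = 8 + 49 = 57

Answer: 57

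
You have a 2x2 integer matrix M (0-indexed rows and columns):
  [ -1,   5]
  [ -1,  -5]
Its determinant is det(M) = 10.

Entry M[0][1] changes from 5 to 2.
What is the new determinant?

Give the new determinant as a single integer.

det is linear in row 0: changing M[0][1] by delta changes det by delta * cofactor(0,1).
Cofactor C_01 = (-1)^(0+1) * minor(0,1) = 1
Entry delta = 2 - 5 = -3
Det delta = -3 * 1 = -3
New det = 10 + -3 = 7

Answer: 7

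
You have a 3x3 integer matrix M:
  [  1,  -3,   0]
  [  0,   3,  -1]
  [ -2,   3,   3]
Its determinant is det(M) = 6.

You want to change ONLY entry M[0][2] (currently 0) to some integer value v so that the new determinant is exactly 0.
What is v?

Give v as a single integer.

Answer: -1

Derivation:
det is linear in entry M[0][2]: det = old_det + (v - 0) * C_02
Cofactor C_02 = 6
Want det = 0: 6 + (v - 0) * 6 = 0
  (v - 0) = -6 / 6 = -1
  v = 0 + (-1) = -1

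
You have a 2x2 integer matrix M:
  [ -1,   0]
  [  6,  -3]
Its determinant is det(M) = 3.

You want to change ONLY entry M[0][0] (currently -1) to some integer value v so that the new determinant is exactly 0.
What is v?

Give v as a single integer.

Answer: 0

Derivation:
det is linear in entry M[0][0]: det = old_det + (v - -1) * C_00
Cofactor C_00 = -3
Want det = 0: 3 + (v - -1) * -3 = 0
  (v - -1) = -3 / -3 = 1
  v = -1 + (1) = 0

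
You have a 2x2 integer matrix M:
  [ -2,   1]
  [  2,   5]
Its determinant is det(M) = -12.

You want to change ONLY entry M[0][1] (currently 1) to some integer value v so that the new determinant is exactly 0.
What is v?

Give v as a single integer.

det is linear in entry M[0][1]: det = old_det + (v - 1) * C_01
Cofactor C_01 = -2
Want det = 0: -12 + (v - 1) * -2 = 0
  (v - 1) = 12 / -2 = -6
  v = 1 + (-6) = -5

Answer: -5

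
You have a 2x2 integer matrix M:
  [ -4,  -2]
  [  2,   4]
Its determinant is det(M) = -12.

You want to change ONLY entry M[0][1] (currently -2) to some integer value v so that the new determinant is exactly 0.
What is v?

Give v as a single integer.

Answer: -8

Derivation:
det is linear in entry M[0][1]: det = old_det + (v - -2) * C_01
Cofactor C_01 = -2
Want det = 0: -12 + (v - -2) * -2 = 0
  (v - -2) = 12 / -2 = -6
  v = -2 + (-6) = -8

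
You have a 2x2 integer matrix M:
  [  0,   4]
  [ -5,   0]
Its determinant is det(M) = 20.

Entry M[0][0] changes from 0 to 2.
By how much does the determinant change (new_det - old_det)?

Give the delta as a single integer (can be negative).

Answer: 0

Derivation:
Cofactor C_00 = 0
Entry delta = 2 - 0 = 2
Det delta = entry_delta * cofactor = 2 * 0 = 0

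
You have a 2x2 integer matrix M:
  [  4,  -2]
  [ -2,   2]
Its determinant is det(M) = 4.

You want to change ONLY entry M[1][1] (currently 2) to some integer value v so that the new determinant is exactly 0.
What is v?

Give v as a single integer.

Answer: 1

Derivation:
det is linear in entry M[1][1]: det = old_det + (v - 2) * C_11
Cofactor C_11 = 4
Want det = 0: 4 + (v - 2) * 4 = 0
  (v - 2) = -4 / 4 = -1
  v = 2 + (-1) = 1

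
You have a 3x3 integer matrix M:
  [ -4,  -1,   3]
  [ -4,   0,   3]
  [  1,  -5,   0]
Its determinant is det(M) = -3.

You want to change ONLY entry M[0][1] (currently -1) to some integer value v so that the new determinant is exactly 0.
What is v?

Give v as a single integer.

det is linear in entry M[0][1]: det = old_det + (v - -1) * C_01
Cofactor C_01 = 3
Want det = 0: -3 + (v - -1) * 3 = 0
  (v - -1) = 3 / 3 = 1
  v = -1 + (1) = 0

Answer: 0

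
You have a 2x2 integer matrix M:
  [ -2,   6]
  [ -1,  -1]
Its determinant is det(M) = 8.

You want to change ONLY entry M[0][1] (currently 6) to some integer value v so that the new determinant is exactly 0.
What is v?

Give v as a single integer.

Answer: -2

Derivation:
det is linear in entry M[0][1]: det = old_det + (v - 6) * C_01
Cofactor C_01 = 1
Want det = 0: 8 + (v - 6) * 1 = 0
  (v - 6) = -8 / 1 = -8
  v = 6 + (-8) = -2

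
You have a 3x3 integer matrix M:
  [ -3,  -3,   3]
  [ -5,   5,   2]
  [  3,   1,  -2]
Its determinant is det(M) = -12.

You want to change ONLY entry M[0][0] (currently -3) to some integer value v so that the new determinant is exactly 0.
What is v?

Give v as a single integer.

Answer: -4

Derivation:
det is linear in entry M[0][0]: det = old_det + (v - -3) * C_00
Cofactor C_00 = -12
Want det = 0: -12 + (v - -3) * -12 = 0
  (v - -3) = 12 / -12 = -1
  v = -3 + (-1) = -4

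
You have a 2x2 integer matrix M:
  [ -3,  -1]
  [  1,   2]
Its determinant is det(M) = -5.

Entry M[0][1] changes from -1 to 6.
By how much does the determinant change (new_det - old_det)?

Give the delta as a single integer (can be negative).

Answer: -7

Derivation:
Cofactor C_01 = -1
Entry delta = 6 - -1 = 7
Det delta = entry_delta * cofactor = 7 * -1 = -7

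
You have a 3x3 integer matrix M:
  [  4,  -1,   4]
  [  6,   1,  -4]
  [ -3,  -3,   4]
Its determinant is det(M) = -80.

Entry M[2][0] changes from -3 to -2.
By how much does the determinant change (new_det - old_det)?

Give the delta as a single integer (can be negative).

Cofactor C_20 = 0
Entry delta = -2 - -3 = 1
Det delta = entry_delta * cofactor = 1 * 0 = 0

Answer: 0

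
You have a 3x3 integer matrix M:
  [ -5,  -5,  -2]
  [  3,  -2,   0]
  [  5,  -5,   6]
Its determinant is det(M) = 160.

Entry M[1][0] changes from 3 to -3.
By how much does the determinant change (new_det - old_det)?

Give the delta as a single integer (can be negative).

Answer: -240

Derivation:
Cofactor C_10 = 40
Entry delta = -3 - 3 = -6
Det delta = entry_delta * cofactor = -6 * 40 = -240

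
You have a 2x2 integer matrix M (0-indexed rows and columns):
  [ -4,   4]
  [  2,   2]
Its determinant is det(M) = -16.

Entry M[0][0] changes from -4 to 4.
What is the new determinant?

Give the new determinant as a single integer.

Answer: 0

Derivation:
det is linear in row 0: changing M[0][0] by delta changes det by delta * cofactor(0,0).
Cofactor C_00 = (-1)^(0+0) * minor(0,0) = 2
Entry delta = 4 - -4 = 8
Det delta = 8 * 2 = 16
New det = -16 + 16 = 0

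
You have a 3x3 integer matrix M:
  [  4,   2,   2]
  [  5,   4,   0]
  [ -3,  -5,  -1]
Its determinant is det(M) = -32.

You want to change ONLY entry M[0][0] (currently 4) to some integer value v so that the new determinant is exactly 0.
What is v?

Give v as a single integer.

det is linear in entry M[0][0]: det = old_det + (v - 4) * C_00
Cofactor C_00 = -4
Want det = 0: -32 + (v - 4) * -4 = 0
  (v - 4) = 32 / -4 = -8
  v = 4 + (-8) = -4

Answer: -4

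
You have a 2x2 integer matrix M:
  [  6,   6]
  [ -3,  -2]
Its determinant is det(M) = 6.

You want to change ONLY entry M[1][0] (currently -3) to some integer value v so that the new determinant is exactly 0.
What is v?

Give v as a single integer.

Answer: -2

Derivation:
det is linear in entry M[1][0]: det = old_det + (v - -3) * C_10
Cofactor C_10 = -6
Want det = 0: 6 + (v - -3) * -6 = 0
  (v - -3) = -6 / -6 = 1
  v = -3 + (1) = -2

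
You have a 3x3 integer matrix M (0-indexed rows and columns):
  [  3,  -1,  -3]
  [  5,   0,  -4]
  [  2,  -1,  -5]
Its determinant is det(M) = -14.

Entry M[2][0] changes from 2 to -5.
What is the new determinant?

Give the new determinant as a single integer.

Answer: -42

Derivation:
det is linear in row 2: changing M[2][0] by delta changes det by delta * cofactor(2,0).
Cofactor C_20 = (-1)^(2+0) * minor(2,0) = 4
Entry delta = -5 - 2 = -7
Det delta = -7 * 4 = -28
New det = -14 + -28 = -42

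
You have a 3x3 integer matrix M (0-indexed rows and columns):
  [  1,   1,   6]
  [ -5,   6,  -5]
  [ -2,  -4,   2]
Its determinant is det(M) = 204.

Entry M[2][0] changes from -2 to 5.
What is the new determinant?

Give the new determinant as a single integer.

det is linear in row 2: changing M[2][0] by delta changes det by delta * cofactor(2,0).
Cofactor C_20 = (-1)^(2+0) * minor(2,0) = -41
Entry delta = 5 - -2 = 7
Det delta = 7 * -41 = -287
New det = 204 + -287 = -83

Answer: -83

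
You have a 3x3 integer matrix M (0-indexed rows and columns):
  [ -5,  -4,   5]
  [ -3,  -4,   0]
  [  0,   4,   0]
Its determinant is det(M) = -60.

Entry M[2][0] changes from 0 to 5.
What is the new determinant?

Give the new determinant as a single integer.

Answer: 40

Derivation:
det is linear in row 2: changing M[2][0] by delta changes det by delta * cofactor(2,0).
Cofactor C_20 = (-1)^(2+0) * minor(2,0) = 20
Entry delta = 5 - 0 = 5
Det delta = 5 * 20 = 100
New det = -60 + 100 = 40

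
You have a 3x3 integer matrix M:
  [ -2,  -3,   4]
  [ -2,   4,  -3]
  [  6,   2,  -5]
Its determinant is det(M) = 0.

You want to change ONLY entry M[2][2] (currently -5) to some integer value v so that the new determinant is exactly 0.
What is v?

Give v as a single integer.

Answer: -5

Derivation:
det is linear in entry M[2][2]: det = old_det + (v - -5) * C_22
Cofactor C_22 = -14
Want det = 0: 0 + (v - -5) * -14 = 0
  (v - -5) = 0 / -14 = 0
  v = -5 + (0) = -5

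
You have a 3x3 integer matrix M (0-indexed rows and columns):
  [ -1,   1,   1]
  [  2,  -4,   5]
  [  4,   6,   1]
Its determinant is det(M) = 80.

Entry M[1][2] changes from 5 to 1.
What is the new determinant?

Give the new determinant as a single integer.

det is linear in row 1: changing M[1][2] by delta changes det by delta * cofactor(1,2).
Cofactor C_12 = (-1)^(1+2) * minor(1,2) = 10
Entry delta = 1 - 5 = -4
Det delta = -4 * 10 = -40
New det = 80 + -40 = 40

Answer: 40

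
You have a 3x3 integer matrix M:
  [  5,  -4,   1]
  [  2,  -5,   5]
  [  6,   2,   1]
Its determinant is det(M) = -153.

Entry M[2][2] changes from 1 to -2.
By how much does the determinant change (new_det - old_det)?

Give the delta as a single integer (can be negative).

Cofactor C_22 = -17
Entry delta = -2 - 1 = -3
Det delta = entry_delta * cofactor = -3 * -17 = 51

Answer: 51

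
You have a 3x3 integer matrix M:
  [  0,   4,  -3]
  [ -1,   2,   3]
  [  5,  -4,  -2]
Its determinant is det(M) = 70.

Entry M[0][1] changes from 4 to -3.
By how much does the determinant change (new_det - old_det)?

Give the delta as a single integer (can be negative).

Cofactor C_01 = 13
Entry delta = -3 - 4 = -7
Det delta = entry_delta * cofactor = -7 * 13 = -91

Answer: -91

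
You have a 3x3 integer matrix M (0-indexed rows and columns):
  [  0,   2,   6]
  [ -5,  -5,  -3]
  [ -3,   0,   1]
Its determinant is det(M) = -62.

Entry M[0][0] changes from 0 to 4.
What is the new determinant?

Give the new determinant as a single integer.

Answer: -82

Derivation:
det is linear in row 0: changing M[0][0] by delta changes det by delta * cofactor(0,0).
Cofactor C_00 = (-1)^(0+0) * minor(0,0) = -5
Entry delta = 4 - 0 = 4
Det delta = 4 * -5 = -20
New det = -62 + -20 = -82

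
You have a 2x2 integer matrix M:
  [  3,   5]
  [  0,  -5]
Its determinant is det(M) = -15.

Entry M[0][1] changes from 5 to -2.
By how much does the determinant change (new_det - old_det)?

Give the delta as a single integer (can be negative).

Cofactor C_01 = 0
Entry delta = -2 - 5 = -7
Det delta = entry_delta * cofactor = -7 * 0 = 0

Answer: 0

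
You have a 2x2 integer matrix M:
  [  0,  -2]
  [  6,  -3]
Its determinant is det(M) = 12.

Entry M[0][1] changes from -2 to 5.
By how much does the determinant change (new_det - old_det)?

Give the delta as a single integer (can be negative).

Cofactor C_01 = -6
Entry delta = 5 - -2 = 7
Det delta = entry_delta * cofactor = 7 * -6 = -42

Answer: -42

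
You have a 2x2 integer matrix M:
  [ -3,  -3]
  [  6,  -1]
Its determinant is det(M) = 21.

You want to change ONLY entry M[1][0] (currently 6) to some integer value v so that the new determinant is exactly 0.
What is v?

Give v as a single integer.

det is linear in entry M[1][0]: det = old_det + (v - 6) * C_10
Cofactor C_10 = 3
Want det = 0: 21 + (v - 6) * 3 = 0
  (v - 6) = -21 / 3 = -7
  v = 6 + (-7) = -1

Answer: -1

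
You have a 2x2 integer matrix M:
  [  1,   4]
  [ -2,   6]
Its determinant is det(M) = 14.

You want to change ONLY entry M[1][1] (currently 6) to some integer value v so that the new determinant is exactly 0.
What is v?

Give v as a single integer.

det is linear in entry M[1][1]: det = old_det + (v - 6) * C_11
Cofactor C_11 = 1
Want det = 0: 14 + (v - 6) * 1 = 0
  (v - 6) = -14 / 1 = -14
  v = 6 + (-14) = -8

Answer: -8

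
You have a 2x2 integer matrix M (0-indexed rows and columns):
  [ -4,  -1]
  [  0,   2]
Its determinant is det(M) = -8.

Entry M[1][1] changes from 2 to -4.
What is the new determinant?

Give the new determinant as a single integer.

det is linear in row 1: changing M[1][1] by delta changes det by delta * cofactor(1,1).
Cofactor C_11 = (-1)^(1+1) * minor(1,1) = -4
Entry delta = -4 - 2 = -6
Det delta = -6 * -4 = 24
New det = -8 + 24 = 16

Answer: 16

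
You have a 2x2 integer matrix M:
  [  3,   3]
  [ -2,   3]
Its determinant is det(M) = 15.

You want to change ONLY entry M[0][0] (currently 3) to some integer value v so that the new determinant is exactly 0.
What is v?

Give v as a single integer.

det is linear in entry M[0][0]: det = old_det + (v - 3) * C_00
Cofactor C_00 = 3
Want det = 0: 15 + (v - 3) * 3 = 0
  (v - 3) = -15 / 3 = -5
  v = 3 + (-5) = -2

Answer: -2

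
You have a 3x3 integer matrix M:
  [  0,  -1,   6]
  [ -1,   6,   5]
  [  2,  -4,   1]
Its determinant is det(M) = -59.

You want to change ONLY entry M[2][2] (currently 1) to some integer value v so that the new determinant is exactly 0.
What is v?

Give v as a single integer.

det is linear in entry M[2][2]: det = old_det + (v - 1) * C_22
Cofactor C_22 = -1
Want det = 0: -59 + (v - 1) * -1 = 0
  (v - 1) = 59 / -1 = -59
  v = 1 + (-59) = -58

Answer: -58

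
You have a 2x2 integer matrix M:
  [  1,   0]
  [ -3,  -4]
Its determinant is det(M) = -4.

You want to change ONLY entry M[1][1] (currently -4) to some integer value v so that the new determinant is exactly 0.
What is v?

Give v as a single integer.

det is linear in entry M[1][1]: det = old_det + (v - -4) * C_11
Cofactor C_11 = 1
Want det = 0: -4 + (v - -4) * 1 = 0
  (v - -4) = 4 / 1 = 4
  v = -4 + (4) = 0

Answer: 0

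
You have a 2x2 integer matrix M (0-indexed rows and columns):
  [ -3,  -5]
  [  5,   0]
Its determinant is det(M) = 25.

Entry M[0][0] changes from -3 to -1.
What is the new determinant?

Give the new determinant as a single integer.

det is linear in row 0: changing M[0][0] by delta changes det by delta * cofactor(0,0).
Cofactor C_00 = (-1)^(0+0) * minor(0,0) = 0
Entry delta = -1 - -3 = 2
Det delta = 2 * 0 = 0
New det = 25 + 0 = 25

Answer: 25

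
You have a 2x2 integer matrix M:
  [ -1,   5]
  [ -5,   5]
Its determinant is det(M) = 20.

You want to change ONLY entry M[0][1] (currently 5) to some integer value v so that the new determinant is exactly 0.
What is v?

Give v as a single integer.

det is linear in entry M[0][1]: det = old_det + (v - 5) * C_01
Cofactor C_01 = 5
Want det = 0: 20 + (v - 5) * 5 = 0
  (v - 5) = -20 / 5 = -4
  v = 5 + (-4) = 1

Answer: 1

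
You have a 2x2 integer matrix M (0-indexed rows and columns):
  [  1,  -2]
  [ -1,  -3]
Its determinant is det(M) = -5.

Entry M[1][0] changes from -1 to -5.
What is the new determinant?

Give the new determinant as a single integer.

det is linear in row 1: changing M[1][0] by delta changes det by delta * cofactor(1,0).
Cofactor C_10 = (-1)^(1+0) * minor(1,0) = 2
Entry delta = -5 - -1 = -4
Det delta = -4 * 2 = -8
New det = -5 + -8 = -13

Answer: -13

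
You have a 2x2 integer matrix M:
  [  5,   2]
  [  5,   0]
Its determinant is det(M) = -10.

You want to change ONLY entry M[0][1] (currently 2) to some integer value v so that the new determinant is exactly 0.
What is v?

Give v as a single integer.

Answer: 0

Derivation:
det is linear in entry M[0][1]: det = old_det + (v - 2) * C_01
Cofactor C_01 = -5
Want det = 0: -10 + (v - 2) * -5 = 0
  (v - 2) = 10 / -5 = -2
  v = 2 + (-2) = 0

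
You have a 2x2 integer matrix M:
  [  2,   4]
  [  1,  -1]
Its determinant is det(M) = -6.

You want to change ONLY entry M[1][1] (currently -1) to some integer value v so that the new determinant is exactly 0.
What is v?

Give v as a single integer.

Answer: 2

Derivation:
det is linear in entry M[1][1]: det = old_det + (v - -1) * C_11
Cofactor C_11 = 2
Want det = 0: -6 + (v - -1) * 2 = 0
  (v - -1) = 6 / 2 = 3
  v = -1 + (3) = 2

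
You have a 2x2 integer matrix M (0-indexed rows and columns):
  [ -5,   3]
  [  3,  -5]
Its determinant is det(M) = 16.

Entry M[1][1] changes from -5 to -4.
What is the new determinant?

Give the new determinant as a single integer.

Answer: 11

Derivation:
det is linear in row 1: changing M[1][1] by delta changes det by delta * cofactor(1,1).
Cofactor C_11 = (-1)^(1+1) * minor(1,1) = -5
Entry delta = -4 - -5 = 1
Det delta = 1 * -5 = -5
New det = 16 + -5 = 11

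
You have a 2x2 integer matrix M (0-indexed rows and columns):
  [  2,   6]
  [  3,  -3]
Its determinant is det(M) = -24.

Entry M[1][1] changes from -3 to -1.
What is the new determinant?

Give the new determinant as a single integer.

det is linear in row 1: changing M[1][1] by delta changes det by delta * cofactor(1,1).
Cofactor C_11 = (-1)^(1+1) * minor(1,1) = 2
Entry delta = -1 - -3 = 2
Det delta = 2 * 2 = 4
New det = -24 + 4 = -20

Answer: -20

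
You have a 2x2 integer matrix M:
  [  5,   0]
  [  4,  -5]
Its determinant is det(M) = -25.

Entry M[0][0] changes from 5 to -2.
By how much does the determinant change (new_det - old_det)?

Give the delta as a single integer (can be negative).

Cofactor C_00 = -5
Entry delta = -2 - 5 = -7
Det delta = entry_delta * cofactor = -7 * -5 = 35

Answer: 35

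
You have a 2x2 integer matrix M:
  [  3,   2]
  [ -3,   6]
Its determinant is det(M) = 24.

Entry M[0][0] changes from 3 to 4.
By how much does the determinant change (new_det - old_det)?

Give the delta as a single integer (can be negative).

Cofactor C_00 = 6
Entry delta = 4 - 3 = 1
Det delta = entry_delta * cofactor = 1 * 6 = 6

Answer: 6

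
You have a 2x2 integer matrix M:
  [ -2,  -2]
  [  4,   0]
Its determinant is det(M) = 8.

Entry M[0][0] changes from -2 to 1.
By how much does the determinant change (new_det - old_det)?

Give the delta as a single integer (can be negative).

Cofactor C_00 = 0
Entry delta = 1 - -2 = 3
Det delta = entry_delta * cofactor = 3 * 0 = 0

Answer: 0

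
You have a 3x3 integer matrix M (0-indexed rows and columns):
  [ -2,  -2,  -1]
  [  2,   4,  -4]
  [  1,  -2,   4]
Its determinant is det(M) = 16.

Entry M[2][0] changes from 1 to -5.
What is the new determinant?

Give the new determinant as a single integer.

Answer: -56

Derivation:
det is linear in row 2: changing M[2][0] by delta changes det by delta * cofactor(2,0).
Cofactor C_20 = (-1)^(2+0) * minor(2,0) = 12
Entry delta = -5 - 1 = -6
Det delta = -6 * 12 = -72
New det = 16 + -72 = -56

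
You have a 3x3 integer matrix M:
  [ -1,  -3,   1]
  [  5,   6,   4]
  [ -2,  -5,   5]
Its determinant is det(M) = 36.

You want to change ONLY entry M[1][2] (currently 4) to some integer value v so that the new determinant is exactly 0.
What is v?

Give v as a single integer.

Answer: -32

Derivation:
det is linear in entry M[1][2]: det = old_det + (v - 4) * C_12
Cofactor C_12 = 1
Want det = 0: 36 + (v - 4) * 1 = 0
  (v - 4) = -36 / 1 = -36
  v = 4 + (-36) = -32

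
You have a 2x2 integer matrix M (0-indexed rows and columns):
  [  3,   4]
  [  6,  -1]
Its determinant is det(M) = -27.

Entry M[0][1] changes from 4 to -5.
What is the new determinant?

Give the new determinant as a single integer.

Answer: 27

Derivation:
det is linear in row 0: changing M[0][1] by delta changes det by delta * cofactor(0,1).
Cofactor C_01 = (-1)^(0+1) * minor(0,1) = -6
Entry delta = -5 - 4 = -9
Det delta = -9 * -6 = 54
New det = -27 + 54 = 27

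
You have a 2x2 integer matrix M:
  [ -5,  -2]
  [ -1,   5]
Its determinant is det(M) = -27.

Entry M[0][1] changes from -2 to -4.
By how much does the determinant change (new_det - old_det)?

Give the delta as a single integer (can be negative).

Answer: -2

Derivation:
Cofactor C_01 = 1
Entry delta = -4 - -2 = -2
Det delta = entry_delta * cofactor = -2 * 1 = -2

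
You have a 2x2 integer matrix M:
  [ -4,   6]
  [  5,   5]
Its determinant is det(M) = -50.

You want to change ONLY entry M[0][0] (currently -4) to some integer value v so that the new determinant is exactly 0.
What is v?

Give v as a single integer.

Answer: 6

Derivation:
det is linear in entry M[0][0]: det = old_det + (v - -4) * C_00
Cofactor C_00 = 5
Want det = 0: -50 + (v - -4) * 5 = 0
  (v - -4) = 50 / 5 = 10
  v = -4 + (10) = 6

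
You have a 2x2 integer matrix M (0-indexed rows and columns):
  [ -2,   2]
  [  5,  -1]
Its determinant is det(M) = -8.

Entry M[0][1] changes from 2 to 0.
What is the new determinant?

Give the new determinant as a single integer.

Answer: 2

Derivation:
det is linear in row 0: changing M[0][1] by delta changes det by delta * cofactor(0,1).
Cofactor C_01 = (-1)^(0+1) * minor(0,1) = -5
Entry delta = 0 - 2 = -2
Det delta = -2 * -5 = 10
New det = -8 + 10 = 2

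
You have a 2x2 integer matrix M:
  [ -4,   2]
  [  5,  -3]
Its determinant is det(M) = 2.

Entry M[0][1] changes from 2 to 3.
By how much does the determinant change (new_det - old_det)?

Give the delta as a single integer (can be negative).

Cofactor C_01 = -5
Entry delta = 3 - 2 = 1
Det delta = entry_delta * cofactor = 1 * -5 = -5

Answer: -5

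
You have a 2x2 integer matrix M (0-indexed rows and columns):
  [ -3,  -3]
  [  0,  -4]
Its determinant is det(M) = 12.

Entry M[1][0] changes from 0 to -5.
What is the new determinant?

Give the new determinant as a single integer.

Answer: -3

Derivation:
det is linear in row 1: changing M[1][0] by delta changes det by delta * cofactor(1,0).
Cofactor C_10 = (-1)^(1+0) * minor(1,0) = 3
Entry delta = -5 - 0 = -5
Det delta = -5 * 3 = -15
New det = 12 + -15 = -3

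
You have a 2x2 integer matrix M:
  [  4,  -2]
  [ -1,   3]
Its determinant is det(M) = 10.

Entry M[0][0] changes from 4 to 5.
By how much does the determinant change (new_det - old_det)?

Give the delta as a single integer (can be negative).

Answer: 3

Derivation:
Cofactor C_00 = 3
Entry delta = 5 - 4 = 1
Det delta = entry_delta * cofactor = 1 * 3 = 3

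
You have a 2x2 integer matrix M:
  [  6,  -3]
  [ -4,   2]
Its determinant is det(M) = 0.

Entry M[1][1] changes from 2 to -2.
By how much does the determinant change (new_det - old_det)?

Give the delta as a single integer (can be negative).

Answer: -24

Derivation:
Cofactor C_11 = 6
Entry delta = -2 - 2 = -4
Det delta = entry_delta * cofactor = -4 * 6 = -24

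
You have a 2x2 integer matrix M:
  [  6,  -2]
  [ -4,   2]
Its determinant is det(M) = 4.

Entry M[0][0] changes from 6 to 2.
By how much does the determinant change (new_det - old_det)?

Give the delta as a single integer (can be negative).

Answer: -8

Derivation:
Cofactor C_00 = 2
Entry delta = 2 - 6 = -4
Det delta = entry_delta * cofactor = -4 * 2 = -8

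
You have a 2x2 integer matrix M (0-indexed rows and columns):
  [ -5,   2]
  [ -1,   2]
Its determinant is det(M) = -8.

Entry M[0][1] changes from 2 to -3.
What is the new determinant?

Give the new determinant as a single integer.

det is linear in row 0: changing M[0][1] by delta changes det by delta * cofactor(0,1).
Cofactor C_01 = (-1)^(0+1) * minor(0,1) = 1
Entry delta = -3 - 2 = -5
Det delta = -5 * 1 = -5
New det = -8 + -5 = -13

Answer: -13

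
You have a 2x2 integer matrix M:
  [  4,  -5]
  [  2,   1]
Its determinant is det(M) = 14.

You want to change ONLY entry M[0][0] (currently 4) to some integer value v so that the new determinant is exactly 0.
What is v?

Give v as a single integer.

Answer: -10

Derivation:
det is linear in entry M[0][0]: det = old_det + (v - 4) * C_00
Cofactor C_00 = 1
Want det = 0: 14 + (v - 4) * 1 = 0
  (v - 4) = -14 / 1 = -14
  v = 4 + (-14) = -10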